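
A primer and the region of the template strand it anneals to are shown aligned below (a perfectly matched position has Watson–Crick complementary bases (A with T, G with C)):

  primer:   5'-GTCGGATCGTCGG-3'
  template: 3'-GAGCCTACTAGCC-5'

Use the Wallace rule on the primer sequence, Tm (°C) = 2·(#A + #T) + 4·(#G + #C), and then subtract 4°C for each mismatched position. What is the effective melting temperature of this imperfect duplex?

32°C

Primer base counts: A=1, T=3, G=6, C=3 → A+T=4, G+C=9
Perfect-match Tm = 2(4) + 4(9) = 8 + 36 = 44°C
Mismatches (positions where the bases are not complementary): 3 (at positions 1, 8, 9)
Effective Tm = 44 − 3×4 = 44 − 12 = 32°C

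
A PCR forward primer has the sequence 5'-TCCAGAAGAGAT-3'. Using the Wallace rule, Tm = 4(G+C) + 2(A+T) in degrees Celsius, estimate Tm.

34°C

C=2, T=2, G=3, A=5
So N_AT = 7 and N_GC = 5.
Tm = 4·5 + 2·7 = 20 + 14 = 34°C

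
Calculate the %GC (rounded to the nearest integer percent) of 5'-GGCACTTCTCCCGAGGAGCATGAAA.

56%

Counting bases: A=7, G=7, T=4, C=7
G+C = 7 + 7 = 14 out of 25 bases
%GC = 14/25 × 100 = 56% ≈ 56%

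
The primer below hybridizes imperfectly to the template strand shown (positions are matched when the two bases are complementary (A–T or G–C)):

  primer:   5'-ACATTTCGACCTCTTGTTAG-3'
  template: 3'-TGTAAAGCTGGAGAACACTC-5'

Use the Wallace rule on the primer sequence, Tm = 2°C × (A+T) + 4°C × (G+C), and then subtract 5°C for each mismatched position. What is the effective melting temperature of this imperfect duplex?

51°C

Primer base counts: A=4, T=8, G=3, C=5 → A+T=12, G+C=8
Perfect-match Tm = 2(12) + 4(8) = 24 + 32 = 56°C
Mismatches (positions where the bases are not complementary): 1 (at position 18)
Effective Tm = 56 − 1×5 = 56 − 5 = 51°C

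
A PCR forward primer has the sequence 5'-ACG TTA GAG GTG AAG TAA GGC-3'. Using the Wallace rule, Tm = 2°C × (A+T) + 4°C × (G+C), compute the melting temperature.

62°C

Scanning the sequence gives A=7, G=8, T=4, C=2.
AT pairs contribute 11, GC pairs contribute 10.
Tm = 4·10 + 2·11 = 40 + 22 = 62°C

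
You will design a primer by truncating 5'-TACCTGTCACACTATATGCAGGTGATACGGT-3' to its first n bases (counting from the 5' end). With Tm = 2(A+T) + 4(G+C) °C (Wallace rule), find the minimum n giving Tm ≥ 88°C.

n = 30

First 29 bases: TACCTGTCACACTATATGCAGGTGATACG → Tm = 84°C (< 88°C)
First 30 bases: TACCTGTCACACTATATGCAGGTGATACGG → Tm = 88°C (≥ 88°C)
Since every base adds ≥2°C, Tm only increases with n, so the threshold is first crossed at n = 30.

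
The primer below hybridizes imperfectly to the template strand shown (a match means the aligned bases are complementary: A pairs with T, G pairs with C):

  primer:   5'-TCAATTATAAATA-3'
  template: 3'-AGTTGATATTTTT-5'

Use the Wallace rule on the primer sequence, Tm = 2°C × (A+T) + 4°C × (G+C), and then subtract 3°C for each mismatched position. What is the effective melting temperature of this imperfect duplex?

22°C

Primer base counts: A=7, T=5, G=0, C=1 → A+T=12, G+C=1
Perfect-match Tm = 2(12) + 4(1) = 24 + 4 = 28°C
Mismatches (positions where the bases are not complementary): 2 (at positions 5, 12)
Effective Tm = 28 − 2×3 = 28 − 6 = 22°C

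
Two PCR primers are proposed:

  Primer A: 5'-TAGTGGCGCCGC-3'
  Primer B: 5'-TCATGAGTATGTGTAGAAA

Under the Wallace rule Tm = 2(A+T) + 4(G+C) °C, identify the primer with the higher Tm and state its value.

Primer A: A+T=3, G+C=9 → Tm = 2(3)+4(9) = 42°C
Primer B: A+T=13, G+C=6 → Tm = 2(13)+4(6) = 50°C
42°C vs 50°C → primer B is higher.

Primer B, 50°C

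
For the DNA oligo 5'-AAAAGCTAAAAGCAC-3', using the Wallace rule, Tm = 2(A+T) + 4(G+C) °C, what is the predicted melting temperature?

Base counts: G=2, T=1, A=9, C=3
AT pairs contribute 10, GC pairs contribute 5.
Tm = 2(10) + 4(5) = 20 + 20 = 40°C

40°C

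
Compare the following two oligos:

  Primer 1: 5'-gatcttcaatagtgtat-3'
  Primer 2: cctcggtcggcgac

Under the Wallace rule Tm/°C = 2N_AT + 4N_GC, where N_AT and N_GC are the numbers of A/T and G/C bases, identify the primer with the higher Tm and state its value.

Primer 1: A+T=12, G+C=5 → Tm = 2(12)+4(5) = 44°C
Primer 2: A+T=3, G+C=11 → Tm = 2(3)+4(11) = 50°C
44°C vs 50°C → primer 2 is higher.

Primer 2, 50°C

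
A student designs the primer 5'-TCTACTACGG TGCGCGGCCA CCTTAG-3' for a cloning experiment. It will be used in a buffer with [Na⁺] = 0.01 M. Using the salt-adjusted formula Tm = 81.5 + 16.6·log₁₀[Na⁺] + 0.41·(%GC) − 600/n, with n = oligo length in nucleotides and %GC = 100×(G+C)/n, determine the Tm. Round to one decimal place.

50.5°C

Length n = 26. Counting bases: A=4, T=6, C=9, G=7
G+C = 16, so %GC = 16/26 × 100 = 61.538%
Salt term: 16.6 × (-2) = -33.2
GC term: 0.41 × 61.538 = 25.231; length term: −600/26 = −23.077
Tm = 81.5 + (-33.2) + 25.231 − 23.077 = 50.454 → 50.5°C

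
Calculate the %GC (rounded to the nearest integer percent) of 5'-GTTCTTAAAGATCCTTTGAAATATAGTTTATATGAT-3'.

22%

Base counts: A=12, T=16, C=3, G=5
G+C = 5 + 3 = 8 out of 36 bases
%GC = 8/36 × 100 = 22.22% ≈ 22%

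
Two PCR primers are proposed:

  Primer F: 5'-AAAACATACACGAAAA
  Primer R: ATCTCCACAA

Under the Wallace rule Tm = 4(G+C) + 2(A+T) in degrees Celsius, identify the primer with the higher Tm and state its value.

Primer F: A+T=12, G+C=4 → Tm = 2(12)+4(4) = 40°C
Primer R: A+T=6, G+C=4 → Tm = 2(6)+4(4) = 28°C
40°C vs 28°C → primer F is higher.

Primer F, 40°C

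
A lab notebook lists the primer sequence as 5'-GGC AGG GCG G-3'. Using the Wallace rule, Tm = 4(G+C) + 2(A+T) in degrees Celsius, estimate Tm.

Counting bases: T=0, G=7, C=2, A=1
A+T = 1, G+C = 9
Tm = 4·9 + 2·1 = 36 + 2 = 38°C

38°C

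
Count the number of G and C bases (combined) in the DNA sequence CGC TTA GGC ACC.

8

Base counts: A=2, G=3, T=2, C=5
G+C = 3 + 5 = 8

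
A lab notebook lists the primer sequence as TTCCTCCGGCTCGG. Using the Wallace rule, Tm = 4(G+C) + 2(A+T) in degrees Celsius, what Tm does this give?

48°C

Counting bases: C=6, G=4, T=4, A=0
AT pairs contribute 4, GC pairs contribute 10.
Tm = 4·10 + 2·4 = 40 + 8 = 48°C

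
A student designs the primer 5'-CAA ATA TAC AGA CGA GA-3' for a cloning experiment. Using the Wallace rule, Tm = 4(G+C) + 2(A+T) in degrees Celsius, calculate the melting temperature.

46°C

A=9, C=3, G=3, T=2
A+T = 11, G+C = 6
Tm = 2×11 + 4×6 = 46°C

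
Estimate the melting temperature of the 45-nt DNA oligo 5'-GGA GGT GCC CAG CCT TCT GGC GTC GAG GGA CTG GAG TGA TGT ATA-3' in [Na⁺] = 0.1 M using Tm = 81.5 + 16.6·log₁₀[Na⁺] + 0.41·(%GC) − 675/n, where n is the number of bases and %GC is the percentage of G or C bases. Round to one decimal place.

74.5°C

Length n = 45. Scanning the sequence gives G=18, T=10, C=9, A=8.
G+C = 27, so %GC = 27/45 × 100 = 60%
Salt term: 16.6 × (-1) = -16.6
GC term: 0.41 × 60 = 24.6; length term: −675/45 = −15
Tm = 81.5 + (-16.6) + 24.6 − 15 = 74.5 → 74.5°C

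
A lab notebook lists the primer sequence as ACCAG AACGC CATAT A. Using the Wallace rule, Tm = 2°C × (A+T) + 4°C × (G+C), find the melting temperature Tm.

46°C

Scanning the sequence gives T=2, C=5, G=2, A=7.
AT pairs contribute 9, GC pairs contribute 7.
Tm = 4·7 + 2·9 = 28 + 18 = 46°C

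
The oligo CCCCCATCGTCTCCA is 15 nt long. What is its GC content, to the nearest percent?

Base counts: G=1, C=9, A=2, T=3
G+C = 1 + 9 = 10 out of 15 bases
%GC = 10/15 × 100 = 66.67% ≈ 67%

67%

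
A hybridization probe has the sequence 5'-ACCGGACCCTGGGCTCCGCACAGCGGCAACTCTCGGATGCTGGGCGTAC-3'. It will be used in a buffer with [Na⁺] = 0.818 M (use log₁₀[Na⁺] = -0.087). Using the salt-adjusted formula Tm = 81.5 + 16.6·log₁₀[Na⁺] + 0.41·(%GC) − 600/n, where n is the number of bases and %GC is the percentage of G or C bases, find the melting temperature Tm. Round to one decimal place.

96.3°C

Length n = 49. Counting bases: A=8, T=7, G=16, C=18
G+C = 34, so %GC = 34/49 × 100 = 69.388%
Salt term: 16.6 × (-0.087) = -1.444
GC term: 0.41 × 69.388 = 28.449; length term: −600/49 = −12.245
Tm = 81.5 + (-1.444) + 28.449 − 12.245 = 96.26 → 96.3°C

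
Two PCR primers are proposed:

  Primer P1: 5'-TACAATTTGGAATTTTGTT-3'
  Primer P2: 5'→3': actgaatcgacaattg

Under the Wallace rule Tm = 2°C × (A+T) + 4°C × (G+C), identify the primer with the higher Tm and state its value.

Primer P1, 46°C

Primer P1: A+T=15, G+C=4 → Tm = 2(15)+4(4) = 46°C
Primer P2: A+T=10, G+C=6 → Tm = 2(10)+4(6) = 44°C
46°C vs 44°C → primer P1 is higher.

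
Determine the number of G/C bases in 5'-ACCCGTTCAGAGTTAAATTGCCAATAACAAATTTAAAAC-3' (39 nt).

A=17, C=8, T=10, G=4
Total G or C: 4 + 8 = 12

12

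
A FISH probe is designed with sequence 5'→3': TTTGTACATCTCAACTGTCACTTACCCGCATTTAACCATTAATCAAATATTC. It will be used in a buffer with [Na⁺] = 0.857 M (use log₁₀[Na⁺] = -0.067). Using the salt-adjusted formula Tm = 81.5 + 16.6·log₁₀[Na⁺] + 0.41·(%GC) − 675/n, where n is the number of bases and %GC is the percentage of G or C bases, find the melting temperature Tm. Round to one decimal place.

Length n = 52. Scanning the sequence gives G=3, A=16, T=19, C=14.
G+C = 17, so %GC = 17/52 × 100 = 32.692%
Salt term: 16.6 × (-0.067) = -1.112
GC term: 0.41 × 32.692 = 13.404; length term: −675/52 = −12.981
Tm = 81.5 + (-1.112) + 13.404 − 12.981 = 80.811 → 80.8°C

80.8°C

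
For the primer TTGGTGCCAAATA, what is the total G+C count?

G=3, C=2, T=4, A=4
Total G or C: 3 + 2 = 5

5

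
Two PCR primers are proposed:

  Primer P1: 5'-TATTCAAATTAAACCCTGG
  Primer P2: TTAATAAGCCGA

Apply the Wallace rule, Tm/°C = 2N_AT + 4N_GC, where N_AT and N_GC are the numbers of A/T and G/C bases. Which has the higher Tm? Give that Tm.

Primer P1: A+T=13, G+C=6 → Tm = 2(13)+4(6) = 50°C
Primer P2: A+T=8, G+C=4 → Tm = 2(8)+4(4) = 32°C
50°C vs 32°C → primer P1 is higher.

Primer P1, 50°C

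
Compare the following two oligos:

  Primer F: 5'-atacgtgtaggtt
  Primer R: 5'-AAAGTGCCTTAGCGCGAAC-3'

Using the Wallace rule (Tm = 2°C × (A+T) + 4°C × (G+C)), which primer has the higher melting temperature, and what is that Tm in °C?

Primer R, 58°C

Primer F: A+T=8, G+C=5 → Tm = 2(8)+4(5) = 36°C
Primer R: A+T=9, G+C=10 → Tm = 2(9)+4(10) = 58°C
36°C vs 58°C → primer R is higher.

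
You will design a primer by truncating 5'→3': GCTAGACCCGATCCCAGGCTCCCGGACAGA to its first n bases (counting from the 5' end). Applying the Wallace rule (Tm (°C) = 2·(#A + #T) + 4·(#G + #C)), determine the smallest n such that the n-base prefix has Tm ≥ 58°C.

First 17 bases: GCTAGACCCGATCCCAG → Tm = 56°C (< 58°C)
First 18 bases: GCTAGACCCGATCCCAGG → Tm = 60°C (≥ 58°C)
Each additional base adds 2°C (A/T) or 4°C (G/C), so Tm is non-decreasing in n; n = 18 is the first length to reach 58°C.

n = 18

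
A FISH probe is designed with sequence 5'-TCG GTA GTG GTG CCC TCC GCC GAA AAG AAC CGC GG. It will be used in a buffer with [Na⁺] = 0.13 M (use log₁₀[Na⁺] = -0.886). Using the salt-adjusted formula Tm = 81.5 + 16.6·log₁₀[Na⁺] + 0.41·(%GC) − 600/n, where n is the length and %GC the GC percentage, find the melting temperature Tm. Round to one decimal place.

76.6°C

Length n = 35. Counting bases: C=11, T=5, G=12, A=7
G+C = 23, so %GC = 23/35 × 100 = 65.714%
Salt term: 16.6 × (-0.886) = -14.708
GC term: 0.41 × 65.714 = 26.943; length term: −600/35 = −17.143
Tm = 81.5 + (-14.708) + 26.943 − 17.143 = 76.592 → 76.6°C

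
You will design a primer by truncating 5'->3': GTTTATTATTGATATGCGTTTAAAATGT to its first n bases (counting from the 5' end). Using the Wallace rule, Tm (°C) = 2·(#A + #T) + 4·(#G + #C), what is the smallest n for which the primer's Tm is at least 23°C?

First 10 bases: GTTTATTATT → Tm = 22°C (< 23°C)
First 11 bases: GTTTATTATTG → Tm = 26°C (≥ 23°C)
Since every base adds ≥2°C, Tm only increases with n, so the threshold is first crossed at n = 11.

n = 11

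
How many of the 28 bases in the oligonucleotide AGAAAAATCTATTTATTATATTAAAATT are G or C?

2

Counting bases: C=1, T=12, G=1, A=14
G+C = 1 + 1 = 2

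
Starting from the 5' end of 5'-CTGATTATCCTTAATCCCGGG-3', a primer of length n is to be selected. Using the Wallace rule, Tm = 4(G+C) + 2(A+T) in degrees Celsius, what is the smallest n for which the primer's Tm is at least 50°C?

n = 18

First 17 bases: CTGATTATCCTTAATCC → Tm = 46°C (< 50°C)
First 18 bases: CTGATTATCCTTAATCCC → Tm = 50°C (≥ 50°C)
Since every base adds ≥2°C, Tm only increases with n, so the threshold is first crossed at n = 18.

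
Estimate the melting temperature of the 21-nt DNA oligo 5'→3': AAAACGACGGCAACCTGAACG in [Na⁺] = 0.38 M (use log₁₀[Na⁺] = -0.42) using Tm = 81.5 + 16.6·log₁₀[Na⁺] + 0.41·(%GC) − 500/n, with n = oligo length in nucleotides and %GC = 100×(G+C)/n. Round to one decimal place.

72.2°C

Length n = 21. Counting bases: G=5, C=6, T=1, A=9
G+C = 11, so %GC = 11/21 × 100 = 52.381%
Salt term: 16.6 × (-0.42) = -6.972
GC term: 0.41 × 52.381 = 21.476; length term: −500/21 = −23.81
Tm = 81.5 + (-6.972) + 21.476 − 23.81 = 72.194 → 72.2°C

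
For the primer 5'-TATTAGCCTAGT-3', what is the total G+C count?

Scanning the sequence gives A=3, G=2, T=5, C=2.
G+C = 2 + 2 = 4

4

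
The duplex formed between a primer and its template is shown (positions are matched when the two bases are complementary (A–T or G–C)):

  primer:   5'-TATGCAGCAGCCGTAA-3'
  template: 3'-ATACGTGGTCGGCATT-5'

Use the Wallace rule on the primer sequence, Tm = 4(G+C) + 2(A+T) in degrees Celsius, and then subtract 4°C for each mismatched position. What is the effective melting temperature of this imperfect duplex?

Primer base counts: A=5, T=3, G=4, C=4 → A+T=8, G+C=8
Perfect-match Tm = 2(8) + 4(8) = 16 + 32 = 48°C
Mismatches (positions where the bases are not complementary): 1 (at position 7)
Effective Tm = 48 − 1×4 = 48 − 4 = 44°C

44°C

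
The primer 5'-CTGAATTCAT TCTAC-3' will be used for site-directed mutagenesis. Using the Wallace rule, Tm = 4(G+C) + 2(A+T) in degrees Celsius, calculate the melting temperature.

40°C

Counting bases: A=4, C=4, G=1, T=6
A+T = 10, G+C = 5
Tm = 2×10 + 4×5 = 40°C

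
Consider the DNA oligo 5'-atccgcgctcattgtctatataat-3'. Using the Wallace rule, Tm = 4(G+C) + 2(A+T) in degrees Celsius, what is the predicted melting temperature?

66°C

C=6, G=3, A=6, T=9
A+T = 15, G+C = 9
Tm = 2(15) + 4(9) = 30 + 36 = 66°C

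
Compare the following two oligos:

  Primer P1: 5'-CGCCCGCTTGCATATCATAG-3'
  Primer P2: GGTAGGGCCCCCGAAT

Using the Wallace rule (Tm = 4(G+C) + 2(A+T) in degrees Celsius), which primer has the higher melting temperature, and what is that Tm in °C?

Primer P1, 62°C

Primer P1: A+T=9, G+C=11 → Tm = 2(9)+4(11) = 62°C
Primer P2: A+T=5, G+C=11 → Tm = 2(5)+4(11) = 54°C
62°C vs 54°C → primer P1 is higher.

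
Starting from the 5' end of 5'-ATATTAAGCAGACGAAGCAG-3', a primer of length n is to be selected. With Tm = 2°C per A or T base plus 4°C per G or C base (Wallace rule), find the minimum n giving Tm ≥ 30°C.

First 11 bases: ATATTAAGCAG → Tm = 28°C (< 30°C)
First 12 bases: ATATTAAGCAGA → Tm = 30°C (≥ 30°C)
Since every base adds ≥2°C, Tm only increases with n, so the threshold is first crossed at n = 12.

n = 12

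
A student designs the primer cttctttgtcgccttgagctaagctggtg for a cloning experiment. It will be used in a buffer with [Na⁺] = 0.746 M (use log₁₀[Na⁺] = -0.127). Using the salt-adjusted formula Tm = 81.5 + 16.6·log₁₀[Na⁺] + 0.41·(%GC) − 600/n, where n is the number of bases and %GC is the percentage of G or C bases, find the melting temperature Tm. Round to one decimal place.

79.9°C

Length n = 29. Scanning the sequence gives C=7, A=3, T=11, G=8.
G+C = 15, so %GC = 15/29 × 100 = 51.724%
Salt term: 16.6 × (-0.127) = -2.108
GC term: 0.41 × 51.724 = 21.207; length term: −600/29 = −20.69
Tm = 81.5 + (-2.108) + 21.207 − 20.69 = 79.909 → 79.9°C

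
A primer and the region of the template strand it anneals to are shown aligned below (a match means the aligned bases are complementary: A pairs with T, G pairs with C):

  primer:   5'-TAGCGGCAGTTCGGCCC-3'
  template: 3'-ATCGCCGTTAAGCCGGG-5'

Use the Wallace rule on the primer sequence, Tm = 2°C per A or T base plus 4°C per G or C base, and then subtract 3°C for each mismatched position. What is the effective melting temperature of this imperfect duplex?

Primer base counts: A=2, T=3, G=6, C=6 → A+T=5, G+C=12
Perfect-match Tm = 2(5) + 4(12) = 10 + 48 = 58°C
Mismatches (positions where the bases are not complementary): 1 (at position 9)
Effective Tm = 58 − 1×3 = 58 − 3 = 55°C

55°C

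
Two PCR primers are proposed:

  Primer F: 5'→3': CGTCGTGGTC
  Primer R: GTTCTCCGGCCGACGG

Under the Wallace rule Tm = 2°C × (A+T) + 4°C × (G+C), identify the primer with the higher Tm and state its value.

Primer F: A+T=3, G+C=7 → Tm = 2(3)+4(7) = 34°C
Primer R: A+T=4, G+C=12 → Tm = 2(4)+4(12) = 56°C
34°C vs 56°C → primer R is higher.

Primer R, 56°C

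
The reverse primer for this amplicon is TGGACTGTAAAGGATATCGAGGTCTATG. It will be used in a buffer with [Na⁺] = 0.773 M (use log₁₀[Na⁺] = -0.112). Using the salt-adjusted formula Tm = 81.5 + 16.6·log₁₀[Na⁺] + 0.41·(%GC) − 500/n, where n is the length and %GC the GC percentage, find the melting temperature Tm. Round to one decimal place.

79.4°C

Length n = 28. T=8, C=3, A=8, G=9
G+C = 12, so %GC = 12/28 × 100 = 42.857%
Salt term: 16.6 × (-0.112) = -1.859
GC term: 0.41 × 42.857 = 17.571; length term: −500/28 = −17.857
Tm = 81.5 + (-1.859) + 17.571 − 17.857 = 79.355 → 79.4°C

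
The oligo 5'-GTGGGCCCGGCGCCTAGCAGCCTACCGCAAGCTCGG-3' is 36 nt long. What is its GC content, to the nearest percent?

75%

Scanning the sequence gives C=14, T=4, G=13, A=5.
G+C = 13 + 14 = 27 out of 36 bases
%GC = 27/36 × 100 = 75% ≈ 75%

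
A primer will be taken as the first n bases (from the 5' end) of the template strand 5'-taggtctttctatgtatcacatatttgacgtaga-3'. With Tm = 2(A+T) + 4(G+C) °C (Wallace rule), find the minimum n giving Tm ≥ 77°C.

n = 30

First 29 bases: TAGGTCTTTCTATGTATCACATATTTGAC → Tm = 76°C (< 77°C)
First 30 bases: TAGGTCTTTCTATGTATCACATATTTGACG → Tm = 80°C (≥ 77°C)
Since every base adds ≥2°C, Tm only increases with n, so the threshold is first crossed at n = 30.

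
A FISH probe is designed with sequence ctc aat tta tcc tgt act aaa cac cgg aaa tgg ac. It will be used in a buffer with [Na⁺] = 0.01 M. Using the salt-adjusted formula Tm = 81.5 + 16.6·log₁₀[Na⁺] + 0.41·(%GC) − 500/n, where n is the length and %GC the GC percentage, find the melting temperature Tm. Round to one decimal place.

50.4°C

Length n = 35. Scanning the sequence gives T=9, A=12, C=9, G=5.
G+C = 14, so %GC = 14/35 × 100 = 40%
Salt term: 16.6 × (-2) = -33.2
GC term: 0.41 × 40 = 16.4; length term: −500/35 = −14.286
Tm = 81.5 + (-33.2) + 16.4 − 14.286 = 50.414 → 50.4°C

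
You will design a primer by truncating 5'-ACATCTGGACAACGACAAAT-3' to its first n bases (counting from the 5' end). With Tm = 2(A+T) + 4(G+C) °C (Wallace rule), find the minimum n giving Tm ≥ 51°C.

n = 18

First 17 bases: ACATCTGGACAACGACA → Tm = 50°C (< 51°C)
First 18 bases: ACATCTGGACAACGACAA → Tm = 52°C (≥ 51°C)
Each additional base adds 2°C (A/T) or 4°C (G/C), so Tm is non-decreasing in n; n = 18 is the first length to reach 51°C.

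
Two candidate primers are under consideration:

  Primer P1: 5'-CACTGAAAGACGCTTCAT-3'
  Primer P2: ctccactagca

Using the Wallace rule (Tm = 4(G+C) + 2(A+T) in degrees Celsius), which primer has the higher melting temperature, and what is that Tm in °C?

Primer P1, 52°C

Primer P1: A+T=10, G+C=8 → Tm = 2(10)+4(8) = 52°C
Primer P2: A+T=5, G+C=6 → Tm = 2(5)+4(6) = 34°C
52°C vs 34°C → primer P1 is higher.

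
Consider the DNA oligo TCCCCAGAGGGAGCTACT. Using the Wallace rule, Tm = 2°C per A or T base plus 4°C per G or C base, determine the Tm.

58°C

G=5, T=3, A=4, C=6
A+T = 7, G+C = 11
Tm = 2(7) + 4(11) = 14 + 44 = 58°C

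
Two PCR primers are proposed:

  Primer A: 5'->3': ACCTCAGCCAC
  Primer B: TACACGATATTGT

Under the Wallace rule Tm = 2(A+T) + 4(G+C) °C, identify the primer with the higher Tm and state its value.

Primer A, 36°C

Primer A: A+T=4, G+C=7 → Tm = 2(4)+4(7) = 36°C
Primer B: A+T=9, G+C=4 → Tm = 2(9)+4(4) = 34°C
36°C vs 34°C → primer A is higher.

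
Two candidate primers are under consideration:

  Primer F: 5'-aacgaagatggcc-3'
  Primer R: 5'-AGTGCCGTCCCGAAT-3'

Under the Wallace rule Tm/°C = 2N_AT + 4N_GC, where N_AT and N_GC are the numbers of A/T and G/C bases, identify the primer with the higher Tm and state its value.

Primer F: A+T=6, G+C=7 → Tm = 2(6)+4(7) = 40°C
Primer R: A+T=6, G+C=9 → Tm = 2(6)+4(9) = 48°C
40°C vs 48°C → primer R is higher.

Primer R, 48°C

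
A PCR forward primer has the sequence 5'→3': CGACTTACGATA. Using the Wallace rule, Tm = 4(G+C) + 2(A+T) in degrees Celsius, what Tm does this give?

Scanning the sequence gives C=3, A=4, T=3, G=2.
So N_AT = 7 and N_GC = 5.
Tm = 2×7 + 4×5 = 34°C

34°C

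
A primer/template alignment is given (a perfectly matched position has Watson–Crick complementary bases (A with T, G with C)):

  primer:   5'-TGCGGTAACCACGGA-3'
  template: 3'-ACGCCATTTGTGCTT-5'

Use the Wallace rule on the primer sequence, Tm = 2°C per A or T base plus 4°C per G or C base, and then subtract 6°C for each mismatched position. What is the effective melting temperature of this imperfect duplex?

Primer base counts: A=4, T=2, G=5, C=4 → A+T=6, G+C=9
Perfect-match Tm = 2(6) + 4(9) = 12 + 36 = 48°C
Mismatches (positions where the bases are not complementary): 2 (at positions 9, 14)
Effective Tm = 48 − 2×6 = 48 − 12 = 36°C

36°C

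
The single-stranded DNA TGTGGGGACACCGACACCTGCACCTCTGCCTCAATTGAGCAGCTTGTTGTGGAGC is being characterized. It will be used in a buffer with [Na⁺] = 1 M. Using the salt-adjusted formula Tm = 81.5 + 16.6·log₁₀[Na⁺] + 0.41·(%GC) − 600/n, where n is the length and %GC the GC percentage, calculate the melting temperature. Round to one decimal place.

Length n = 55. Base counts: T=13, A=10, G=16, C=16
G+C = 32, so %GC = 32/55 × 100 = 58.182%
Salt term: 16.6 × (0) = 0
GC term: 0.41 × 58.182 = 23.855; length term: −600/55 = −10.909
Tm = 81.5 + (0) + 23.855 − 10.909 = 94.446 → 94.4°C

94.4°C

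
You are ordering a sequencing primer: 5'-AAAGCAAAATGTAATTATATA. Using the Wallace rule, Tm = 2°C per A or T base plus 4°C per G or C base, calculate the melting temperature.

48°C

Base counts: C=1, T=6, A=12, G=2
AT pairs contribute 18, GC pairs contribute 3.
Tm = 2(18) + 4(3) = 36 + 12 = 48°C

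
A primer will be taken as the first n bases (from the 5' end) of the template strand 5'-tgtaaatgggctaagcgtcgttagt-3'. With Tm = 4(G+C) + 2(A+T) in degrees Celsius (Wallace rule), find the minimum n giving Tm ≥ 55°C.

n = 19

First 18 bases: TGTAAATGGGCTAAGCGT → Tm = 52°C (< 55°C)
First 19 bases: TGTAAATGGGCTAAGCGTC → Tm = 56°C (≥ 55°C)
Each additional base adds 2°C (A/T) or 4°C (G/C), so Tm is non-decreasing in n; n = 19 is the first length to reach 55°C.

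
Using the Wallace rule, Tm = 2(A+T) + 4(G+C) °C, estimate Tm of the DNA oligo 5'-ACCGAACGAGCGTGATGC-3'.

58°C

Scanning the sequence gives C=5, G=6, A=5, T=2.
AT pairs contribute 7, GC pairs contribute 11.
Tm = 2(7) + 4(11) = 14 + 44 = 58°C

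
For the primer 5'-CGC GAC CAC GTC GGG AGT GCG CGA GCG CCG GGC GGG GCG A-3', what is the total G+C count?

Scanning the sequence gives C=13, G=20, A=5, T=2.
Total G or C: 20 + 13 = 33

33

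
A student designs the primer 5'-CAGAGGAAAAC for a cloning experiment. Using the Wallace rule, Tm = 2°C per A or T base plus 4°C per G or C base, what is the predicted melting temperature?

Base counts: G=3, A=6, C=2, T=0
So N_AT = 6 and N_GC = 5.
Tm = 2(6) + 4(5) = 12 + 20 = 32°C

32°C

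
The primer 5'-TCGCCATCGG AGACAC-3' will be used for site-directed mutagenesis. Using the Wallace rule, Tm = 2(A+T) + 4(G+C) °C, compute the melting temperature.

Base counts: A=4, G=4, C=6, T=2
So N_AT = 6 and N_GC = 10.
Tm = 2(6) + 4(10) = 12 + 40 = 52°C

52°C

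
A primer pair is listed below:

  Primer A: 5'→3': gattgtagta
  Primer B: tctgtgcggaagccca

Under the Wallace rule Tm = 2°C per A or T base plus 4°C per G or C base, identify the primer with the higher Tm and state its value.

Primer A: A+T=7, G+C=3 → Tm = 2(7)+4(3) = 26°C
Primer B: A+T=6, G+C=10 → Tm = 2(6)+4(10) = 52°C
26°C vs 52°C → primer B is higher.

Primer B, 52°C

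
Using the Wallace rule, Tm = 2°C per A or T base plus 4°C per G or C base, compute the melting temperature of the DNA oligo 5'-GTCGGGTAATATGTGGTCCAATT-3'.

66°C

Counting bases: T=8, C=3, G=7, A=5
A+T = 13, G+C = 10
Tm = 2×13 + 4×10 = 66°C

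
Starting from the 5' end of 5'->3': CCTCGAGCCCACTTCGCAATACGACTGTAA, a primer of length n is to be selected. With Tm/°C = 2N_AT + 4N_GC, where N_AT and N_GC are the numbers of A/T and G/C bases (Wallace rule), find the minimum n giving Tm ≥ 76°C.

First 23 bases: CCTCGAGCCCACTTCGCAATACG → Tm = 74°C (< 76°C)
First 24 bases: CCTCGAGCCCACTTCGCAATACGA → Tm = 76°C (≥ 76°C)
Each additional base adds 2°C (A/T) or 4°C (G/C), so Tm is non-decreasing in n; n = 24 is the first length to reach 76°C.

n = 24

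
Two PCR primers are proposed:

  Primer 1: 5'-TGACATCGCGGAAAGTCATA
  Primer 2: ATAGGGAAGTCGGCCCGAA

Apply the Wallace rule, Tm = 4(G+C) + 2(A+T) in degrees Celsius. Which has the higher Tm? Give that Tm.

Primer 1: A+T=11, G+C=9 → Tm = 2(11)+4(9) = 58°C
Primer 2: A+T=8, G+C=11 → Tm = 2(8)+4(11) = 60°C
58°C vs 60°C → primer 2 is higher.

Primer 2, 60°C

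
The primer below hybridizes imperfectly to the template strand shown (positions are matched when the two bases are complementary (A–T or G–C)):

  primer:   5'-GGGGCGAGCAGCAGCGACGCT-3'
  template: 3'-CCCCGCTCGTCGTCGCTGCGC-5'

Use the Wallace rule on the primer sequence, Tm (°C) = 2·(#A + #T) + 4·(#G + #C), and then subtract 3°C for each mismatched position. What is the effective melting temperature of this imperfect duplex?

71°C

Primer base counts: A=4, T=1, G=10, C=6 → A+T=5, G+C=16
Perfect-match Tm = 2(5) + 4(16) = 10 + 64 = 74°C
Mismatches (positions where the bases are not complementary): 1 (at position 21)
Effective Tm = 74 − 1×3 = 74 − 3 = 71°C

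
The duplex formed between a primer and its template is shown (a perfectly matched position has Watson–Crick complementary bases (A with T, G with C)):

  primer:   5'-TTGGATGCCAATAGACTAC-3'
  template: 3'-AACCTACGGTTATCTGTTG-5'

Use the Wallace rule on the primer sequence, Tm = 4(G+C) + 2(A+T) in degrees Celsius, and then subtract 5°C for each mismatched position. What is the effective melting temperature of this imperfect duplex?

Primer base counts: A=6, T=5, G=4, C=4 → A+T=11, G+C=8
Perfect-match Tm = 2(11) + 4(8) = 22 + 32 = 54°C
Mismatches (positions where the bases are not complementary): 1 (at position 17)
Effective Tm = 54 − 1×5 = 54 − 5 = 49°C

49°C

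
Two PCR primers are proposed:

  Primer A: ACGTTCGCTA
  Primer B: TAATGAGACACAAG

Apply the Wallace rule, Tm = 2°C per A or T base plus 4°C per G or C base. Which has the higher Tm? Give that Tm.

Primer B, 38°C

Primer A: A+T=5, G+C=5 → Tm = 2(5)+4(5) = 30°C
Primer B: A+T=9, G+C=5 → Tm = 2(9)+4(5) = 38°C
30°C vs 38°C → primer B is higher.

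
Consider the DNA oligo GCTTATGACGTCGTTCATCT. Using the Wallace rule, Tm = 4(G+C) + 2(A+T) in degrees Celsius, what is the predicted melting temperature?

58°C

Scanning the sequence gives G=4, A=3, T=8, C=5.
A+T = 11, G+C = 9
Tm = 4·9 + 2·11 = 36 + 22 = 58°C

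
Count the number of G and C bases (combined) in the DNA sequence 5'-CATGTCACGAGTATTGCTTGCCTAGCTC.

14

T=9, C=8, A=5, G=6
Total G or C: 6 + 8 = 14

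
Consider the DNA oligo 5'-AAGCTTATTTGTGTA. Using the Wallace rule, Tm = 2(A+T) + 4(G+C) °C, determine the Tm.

38°C

Counting bases: T=7, C=1, G=3, A=4
A+T = 11, G+C = 4
Tm = 4·4 + 2·11 = 16 + 22 = 38°C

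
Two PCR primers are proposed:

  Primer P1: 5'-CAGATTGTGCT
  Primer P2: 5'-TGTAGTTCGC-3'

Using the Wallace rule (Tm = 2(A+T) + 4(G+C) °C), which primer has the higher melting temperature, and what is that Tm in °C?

Primer P1, 32°C

Primer P1: A+T=6, G+C=5 → Tm = 2(6)+4(5) = 32°C
Primer P2: A+T=5, G+C=5 → Tm = 2(5)+4(5) = 30°C
32°C vs 30°C → primer P1 is higher.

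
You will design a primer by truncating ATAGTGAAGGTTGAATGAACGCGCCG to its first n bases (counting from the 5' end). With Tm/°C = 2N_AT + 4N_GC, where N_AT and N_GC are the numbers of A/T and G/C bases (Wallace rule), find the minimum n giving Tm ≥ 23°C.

n = 9

First 8 bases: ATAGTGAA → Tm = 20°C (< 23°C)
First 9 bases: ATAGTGAAG → Tm = 24°C (≥ 23°C)
Since every base adds ≥2°C, Tm only increases with n, so the threshold is first crossed at n = 9.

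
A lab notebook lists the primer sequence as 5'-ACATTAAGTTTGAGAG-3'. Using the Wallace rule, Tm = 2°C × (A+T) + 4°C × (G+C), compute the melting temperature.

Base counts: A=6, C=1, T=5, G=4
AT pairs contribute 11, GC pairs contribute 5.
Tm = 2(11) + 4(5) = 22 + 20 = 42°C

42°C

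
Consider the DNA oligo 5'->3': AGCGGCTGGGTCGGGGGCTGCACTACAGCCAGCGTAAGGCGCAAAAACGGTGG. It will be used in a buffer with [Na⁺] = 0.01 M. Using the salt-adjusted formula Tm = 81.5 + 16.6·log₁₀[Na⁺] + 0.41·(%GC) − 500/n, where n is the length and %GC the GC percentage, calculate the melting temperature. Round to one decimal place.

65.9°C

Length n = 53. Base counts: A=12, T=6, C=13, G=22
G+C = 35, so %GC = 35/53 × 100 = 66.038%
Salt term: 16.6 × (-2) = -33.2
GC term: 0.41 × 66.038 = 27.076; length term: −500/53 = −9.434
Tm = 81.5 + (-33.2) + 27.076 − 9.434 = 65.942 → 65.9°C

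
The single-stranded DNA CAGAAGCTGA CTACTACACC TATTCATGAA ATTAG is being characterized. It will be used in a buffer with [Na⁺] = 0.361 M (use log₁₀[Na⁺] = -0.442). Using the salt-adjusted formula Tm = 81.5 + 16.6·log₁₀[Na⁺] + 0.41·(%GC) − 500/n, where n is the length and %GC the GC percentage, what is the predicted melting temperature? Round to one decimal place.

Length n = 35. Counting bases: G=5, T=9, A=13, C=8
G+C = 13, so %GC = 13/35 × 100 = 37.143%
Salt term: 16.6 × (-0.442) = -7.337
GC term: 0.41 × 37.143 = 15.229; length term: −500/35 = −14.286
Tm = 81.5 + (-7.337) + 15.229 − 14.286 = 75.106 → 75.1°C

75.1°C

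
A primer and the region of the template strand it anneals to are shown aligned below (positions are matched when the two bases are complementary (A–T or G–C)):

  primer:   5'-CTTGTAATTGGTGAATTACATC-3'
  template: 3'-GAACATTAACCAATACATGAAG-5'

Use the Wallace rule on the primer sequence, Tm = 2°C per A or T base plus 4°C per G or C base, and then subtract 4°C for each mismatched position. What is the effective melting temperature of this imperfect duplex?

42°C

Primer base counts: A=6, T=9, G=4, C=3 → A+T=15, G+C=7
Perfect-match Tm = 2(15) + 4(7) = 30 + 28 = 58°C
Mismatches (positions where the bases are not complementary): 4 (at positions 13, 15, 16, 20)
Effective Tm = 58 − 4×4 = 58 − 16 = 42°C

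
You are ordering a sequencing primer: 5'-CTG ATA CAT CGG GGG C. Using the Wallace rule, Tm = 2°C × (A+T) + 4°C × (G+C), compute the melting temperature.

52°C

A=3, C=4, T=3, G=6
So N_AT = 6 and N_GC = 10.
Tm = 4·10 + 2·6 = 40 + 12 = 52°C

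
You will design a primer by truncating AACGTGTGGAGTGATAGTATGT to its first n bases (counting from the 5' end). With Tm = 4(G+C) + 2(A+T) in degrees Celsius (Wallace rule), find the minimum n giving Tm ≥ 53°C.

First 18 bases: AACGTGTGGAGTGATAGT → Tm = 52°C (< 53°C)
First 19 bases: AACGTGTGGAGTGATAGTA → Tm = 54°C (≥ 53°C)
Since every base adds ≥2°C, Tm only increases with n, so the threshold is first crossed at n = 19.

n = 19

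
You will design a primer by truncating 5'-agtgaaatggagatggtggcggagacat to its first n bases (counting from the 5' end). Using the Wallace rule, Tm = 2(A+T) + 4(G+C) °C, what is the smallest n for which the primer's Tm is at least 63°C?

First 20 bases: AGTGAAATGGAGATGGTGGC → Tm = 60°C (< 63°C)
First 21 bases: AGTGAAATGGAGATGGTGGCG → Tm = 64°C (≥ 63°C)
Each additional base adds 2°C (A/T) or 4°C (G/C), so Tm is non-decreasing in n; n = 21 is the first length to reach 63°C.

n = 21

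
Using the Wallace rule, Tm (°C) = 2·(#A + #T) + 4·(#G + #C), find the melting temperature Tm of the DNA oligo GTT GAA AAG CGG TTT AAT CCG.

Counting bases: G=6, T=6, C=3, A=6
A+T = 12, G+C = 9
Tm = 2×12 + 4×9 = 60°C

60°C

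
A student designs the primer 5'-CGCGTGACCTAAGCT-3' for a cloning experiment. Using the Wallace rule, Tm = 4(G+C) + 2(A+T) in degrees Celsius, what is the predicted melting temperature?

Counting bases: G=4, C=5, A=3, T=3
So N_AT = 6 and N_GC = 9.
Tm = 2×6 + 4×9 = 48°C

48°C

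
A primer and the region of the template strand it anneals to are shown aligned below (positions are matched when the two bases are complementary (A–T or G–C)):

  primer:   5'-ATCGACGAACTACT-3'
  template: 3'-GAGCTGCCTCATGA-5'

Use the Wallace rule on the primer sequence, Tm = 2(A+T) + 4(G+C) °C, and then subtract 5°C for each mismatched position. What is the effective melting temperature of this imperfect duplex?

Primer base counts: A=5, T=3, G=2, C=4 → A+T=8, G+C=6
Perfect-match Tm = 2(8) + 4(6) = 16 + 24 = 40°C
Mismatches (positions where the bases are not complementary): 3 (at positions 1, 8, 10)
Effective Tm = 40 − 3×5 = 40 − 15 = 25°C

25°C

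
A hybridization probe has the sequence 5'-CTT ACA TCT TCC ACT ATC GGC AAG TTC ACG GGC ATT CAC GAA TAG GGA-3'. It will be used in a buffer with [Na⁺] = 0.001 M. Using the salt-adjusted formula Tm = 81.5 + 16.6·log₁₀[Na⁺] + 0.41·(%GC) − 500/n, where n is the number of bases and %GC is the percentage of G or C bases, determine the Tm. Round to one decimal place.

Length n = 48. G=10, A=13, C=13, T=12
G+C = 23, so %GC = 23/48 × 100 = 47.917%
Salt term: 16.6 × (-3) = -49.8
GC term: 0.41 × 47.917 = 19.646; length term: −500/48 = −10.417
Tm = 81.5 + (-49.8) + 19.646 − 10.417 = 40.929 → 40.9°C

40.9°C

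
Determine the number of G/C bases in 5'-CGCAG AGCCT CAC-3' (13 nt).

Base counts: G=3, C=6, T=1, A=3
Total G or C: 3 + 6 = 9

9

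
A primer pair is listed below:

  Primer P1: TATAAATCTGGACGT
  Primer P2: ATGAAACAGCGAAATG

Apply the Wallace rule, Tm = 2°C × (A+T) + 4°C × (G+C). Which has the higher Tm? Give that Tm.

Primer P2, 44°C

Primer P1: A+T=10, G+C=5 → Tm = 2(10)+4(5) = 40°C
Primer P2: A+T=10, G+C=6 → Tm = 2(10)+4(6) = 44°C
40°C vs 44°C → primer P2 is higher.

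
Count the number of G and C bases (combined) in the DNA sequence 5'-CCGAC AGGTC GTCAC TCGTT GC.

Scanning the sequence gives G=6, T=5, A=3, C=8.
G+C = 6 + 8 = 14

14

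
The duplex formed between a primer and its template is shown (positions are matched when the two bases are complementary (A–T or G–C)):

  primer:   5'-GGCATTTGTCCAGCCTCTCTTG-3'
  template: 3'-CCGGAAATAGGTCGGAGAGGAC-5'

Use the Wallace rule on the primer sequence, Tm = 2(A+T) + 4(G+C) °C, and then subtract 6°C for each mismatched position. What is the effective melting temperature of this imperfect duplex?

50°C

Primer base counts: A=2, T=8, G=5, C=7 → A+T=10, G+C=12
Perfect-match Tm = 2(10) + 4(12) = 20 + 48 = 68°C
Mismatches (positions where the bases are not complementary): 3 (at positions 4, 8, 20)
Effective Tm = 68 − 3×6 = 68 − 18 = 50°C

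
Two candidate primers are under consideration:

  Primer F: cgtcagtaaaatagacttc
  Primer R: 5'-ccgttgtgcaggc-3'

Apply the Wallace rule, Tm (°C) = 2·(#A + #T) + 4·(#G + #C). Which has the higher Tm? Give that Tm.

Primer F: A+T=12, G+C=7 → Tm = 2(12)+4(7) = 52°C
Primer R: A+T=4, G+C=9 → Tm = 2(4)+4(9) = 44°C
52°C vs 44°C → primer F is higher.

Primer F, 52°C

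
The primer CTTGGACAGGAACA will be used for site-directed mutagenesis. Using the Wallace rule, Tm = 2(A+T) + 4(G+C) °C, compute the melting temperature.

G=4, C=3, T=2, A=5
AT pairs contribute 7, GC pairs contribute 7.
Tm = 4·7 + 2·7 = 28 + 14 = 42°C

42°C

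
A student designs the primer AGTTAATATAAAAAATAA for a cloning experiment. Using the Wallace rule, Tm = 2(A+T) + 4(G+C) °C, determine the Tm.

38°C

Base counts: C=0, A=12, G=1, T=5
AT pairs contribute 17, GC pairs contribute 1.
Tm = 2×17 + 4×1 = 38°C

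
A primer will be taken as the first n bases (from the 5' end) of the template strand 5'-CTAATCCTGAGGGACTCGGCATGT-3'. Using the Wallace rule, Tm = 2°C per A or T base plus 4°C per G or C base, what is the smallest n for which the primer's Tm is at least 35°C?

First 11 bases: CTAATCCTGAG → Tm = 32°C (< 35°C)
First 12 bases: CTAATCCTGAGG → Tm = 36°C (≥ 35°C)
Each additional base adds 2°C (A/T) or 4°C (G/C), so Tm is non-decreasing in n; n = 12 is the first length to reach 35°C.

n = 12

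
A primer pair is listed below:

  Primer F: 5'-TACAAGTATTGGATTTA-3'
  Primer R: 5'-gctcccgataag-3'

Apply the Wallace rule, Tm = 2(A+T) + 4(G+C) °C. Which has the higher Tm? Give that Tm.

Primer F: A+T=13, G+C=4 → Tm = 2(13)+4(4) = 42°C
Primer R: A+T=5, G+C=7 → Tm = 2(5)+4(7) = 38°C
42°C vs 38°C → primer F is higher.

Primer F, 42°C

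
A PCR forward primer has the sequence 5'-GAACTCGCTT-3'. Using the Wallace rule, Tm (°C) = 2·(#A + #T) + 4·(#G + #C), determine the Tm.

Base counts: C=3, A=2, G=2, T=3
A+T = 5, G+C = 5
Tm = 4·5 + 2·5 = 20 + 10 = 30°C

30°C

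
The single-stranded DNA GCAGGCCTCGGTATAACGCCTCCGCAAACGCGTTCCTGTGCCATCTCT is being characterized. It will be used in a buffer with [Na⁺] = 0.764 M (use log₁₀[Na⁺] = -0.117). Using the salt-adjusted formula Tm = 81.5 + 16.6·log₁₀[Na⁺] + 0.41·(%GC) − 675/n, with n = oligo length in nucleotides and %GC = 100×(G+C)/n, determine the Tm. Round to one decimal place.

90.3°C

Length n = 48. Base counts: G=11, T=11, A=8, C=18
G+C = 29, so %GC = 29/48 × 100 = 60.417%
Salt term: 16.6 × (-0.117) = -1.942
GC term: 0.41 × 60.417 = 24.771; length term: −675/48 = −14.062
Tm = 81.5 + (-1.942) + 24.771 − 14.062 = 90.267 → 90.3°C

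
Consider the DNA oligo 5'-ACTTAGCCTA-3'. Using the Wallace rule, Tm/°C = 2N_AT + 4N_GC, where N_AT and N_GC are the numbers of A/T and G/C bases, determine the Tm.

28°C

Scanning the sequence gives C=3, A=3, G=1, T=3.
A+T = 6, G+C = 4
Tm = 2(6) + 4(4) = 12 + 16 = 28°C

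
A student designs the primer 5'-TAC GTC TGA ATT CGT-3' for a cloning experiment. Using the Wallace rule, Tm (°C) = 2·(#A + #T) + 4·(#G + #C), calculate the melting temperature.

42°C

Scanning the sequence gives A=3, G=3, C=3, T=6.
So N_AT = 9 and N_GC = 6.
Tm = 2(9) + 4(6) = 18 + 24 = 42°C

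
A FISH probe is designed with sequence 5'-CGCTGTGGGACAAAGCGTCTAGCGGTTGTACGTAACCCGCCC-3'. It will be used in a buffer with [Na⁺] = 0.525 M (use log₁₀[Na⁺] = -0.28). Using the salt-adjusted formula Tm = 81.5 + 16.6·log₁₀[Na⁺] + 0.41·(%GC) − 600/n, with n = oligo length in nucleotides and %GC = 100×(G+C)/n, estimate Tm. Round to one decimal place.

87.9°C

Length n = 42. Base counts: T=8, G=13, C=13, A=8
G+C = 26, so %GC = 26/42 × 100 = 61.905%
Salt term: 16.6 × (-0.28) = -4.648
GC term: 0.41 × 61.905 = 25.381; length term: −600/42 = −14.286
Tm = 81.5 + (-4.648) + 25.381 − 14.286 = 87.947 → 87.9°C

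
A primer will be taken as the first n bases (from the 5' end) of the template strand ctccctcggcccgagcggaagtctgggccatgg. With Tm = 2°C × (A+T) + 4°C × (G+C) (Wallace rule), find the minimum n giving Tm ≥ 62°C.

n = 17

First 16 bases: CTCCCTCGGCCCGAGC → Tm = 58°C (< 62°C)
First 17 bases: CTCCCTCGGCCCGAGCG → Tm = 62°C (≥ 62°C)
Each additional base adds 2°C (A/T) or 4°C (G/C), so Tm is non-decreasing in n; n = 17 is the first length to reach 62°C.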